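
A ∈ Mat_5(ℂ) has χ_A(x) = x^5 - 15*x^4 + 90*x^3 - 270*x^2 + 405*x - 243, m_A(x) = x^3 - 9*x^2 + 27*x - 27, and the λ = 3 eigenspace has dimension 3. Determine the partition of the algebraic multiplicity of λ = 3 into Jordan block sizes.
Block sizes for λ = 3: [3, 1, 1]

Step 1 — from the characteristic polynomial, algebraic multiplicity of λ = 3 is 5. From dim ker(A − (3)·I) = 3, there are exactly 3 Jordan blocks for λ = 3.
Step 2 — from the minimal polynomial, the factor (x − 3)^3 tells us the largest block for λ = 3 has size 3.
Step 3 — with total size 5, 3 blocks, and largest block 3, the block sizes (in nonincreasing order) are [3, 1, 1].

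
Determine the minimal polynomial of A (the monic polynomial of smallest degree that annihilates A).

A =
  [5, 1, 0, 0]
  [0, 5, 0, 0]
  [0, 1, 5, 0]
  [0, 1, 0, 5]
x^2 - 10*x + 25

The characteristic polynomial is χ_A(x) = (x - 5)^4, so the eigenvalues are known. The minimal polynomial is
  m_A(x) = Π_λ (x − λ)^{k_λ}
where k_λ is the size of the *largest* Jordan block for λ (equivalently, the smallest k with (A − λI)^k v = 0 for every generalised eigenvector v of λ).

  λ = 5: largest Jordan block has size 2, contributing (x − 5)^2

So m_A(x) = (x - 5)^2 = x^2 - 10*x + 25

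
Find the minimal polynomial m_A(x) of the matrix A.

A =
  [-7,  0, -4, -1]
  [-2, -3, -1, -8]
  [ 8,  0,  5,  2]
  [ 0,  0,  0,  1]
x^4 + 4*x^3 - 2*x^2 - 12*x + 9

The characteristic polynomial is χ_A(x) = (x - 1)^2*(x + 3)^2, so the eigenvalues are known. The minimal polynomial is
  m_A(x) = Π_λ (x − λ)^{k_λ}
where k_λ is the size of the *largest* Jordan block for λ (equivalently, the smallest k with (A − λI)^k v = 0 for every generalised eigenvector v of λ).

  λ = -3: largest Jordan block has size 2, contributing (x + 3)^2
  λ = 1: largest Jordan block has size 2, contributing (x − 1)^2

So m_A(x) = (x - 1)^2*(x + 3)^2 = x^4 + 4*x^3 - 2*x^2 - 12*x + 9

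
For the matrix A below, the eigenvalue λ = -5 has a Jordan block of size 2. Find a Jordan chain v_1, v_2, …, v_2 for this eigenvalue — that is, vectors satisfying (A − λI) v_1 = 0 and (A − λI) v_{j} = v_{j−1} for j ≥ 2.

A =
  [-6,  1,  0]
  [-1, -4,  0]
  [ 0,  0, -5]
A Jordan chain for λ = -5 of length 2:
v_1 = (-1, -1, 0)ᵀ
v_2 = (1, 0, 0)ᵀ

Let N = A − (-5)·I. We want v_2 with N^2 v_2 = 0 but N^1 v_2 ≠ 0; then v_{j-1} := N · v_j for j = 2, …, 2.

Pick v_2 = (1, 0, 0)ᵀ.
Then v_1 = N · v_2 = (-1, -1, 0)ᵀ.

Sanity check: (A − (-5)·I) v_1 = (0, 0, 0)ᵀ = 0. ✓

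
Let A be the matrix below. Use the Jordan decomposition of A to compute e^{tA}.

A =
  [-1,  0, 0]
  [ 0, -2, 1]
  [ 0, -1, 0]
e^{tA} =
  [exp(-t), 0, 0]
  [0, -t*exp(-t) + exp(-t), t*exp(-t)]
  [0, -t*exp(-t), t*exp(-t) + exp(-t)]

Strategy: write A = P · J · P⁻¹ where J is a Jordan canonical form, so e^{tA} = P · e^{tJ} · P⁻¹, and e^{tJ} can be computed block-by-block.

A has Jordan form
J =
  [-1,  1,  0]
  [ 0, -1,  0]
  [ 0,  0, -1]
(up to reordering of blocks).

Per-block formulas:
  For a 2×2 Jordan block J_2(-1): exp(t · J_2(-1)) = e^(-1t)·(I + t·N), where N is the 2×2 nilpotent shift.
  For a 1×1 block at λ = -1: exp(t · [-1]) = [e^(-1t)].

After assembling e^{tJ} and conjugating by P, we get:

e^{tA} =
  [exp(-t), 0, 0]
  [0, -t*exp(-t) + exp(-t), t*exp(-t)]
  [0, -t*exp(-t), t*exp(-t) + exp(-t)]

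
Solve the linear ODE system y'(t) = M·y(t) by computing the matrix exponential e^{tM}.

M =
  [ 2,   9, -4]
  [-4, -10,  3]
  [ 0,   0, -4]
e^{tM} =
  [6*t*exp(-4*t) + exp(-4*t), 9*t*exp(-4*t), 3*t^2*exp(-4*t)/2 - 4*t*exp(-4*t)]
  [-4*t*exp(-4*t), -6*t*exp(-4*t) + exp(-4*t), -t^2*exp(-4*t) + 3*t*exp(-4*t)]
  [0, 0, exp(-4*t)]

Strategy: write M = P · J · P⁻¹ where J is a Jordan canonical form, so e^{tM} = P · e^{tJ} · P⁻¹, and e^{tJ} can be computed block-by-block.

M has Jordan form
J =
  [-4,  1,  0]
  [ 0, -4,  1]
  [ 0,  0, -4]
(up to reordering of blocks).

Per-block formulas:
  For a 3×3 Jordan block J_3(-4): exp(t · J_3(-4)) = e^(-4t)·(I + t·N + (t^2/2)·N^2), where N is the 3×3 nilpotent shift.

After assembling e^{tJ} and conjugating by P, we get:

e^{tM} =
  [6*t*exp(-4*t) + exp(-4*t), 9*t*exp(-4*t), 3*t^2*exp(-4*t)/2 - 4*t*exp(-4*t)]
  [-4*t*exp(-4*t), -6*t*exp(-4*t) + exp(-4*t), -t^2*exp(-4*t) + 3*t*exp(-4*t)]
  [0, 0, exp(-4*t)]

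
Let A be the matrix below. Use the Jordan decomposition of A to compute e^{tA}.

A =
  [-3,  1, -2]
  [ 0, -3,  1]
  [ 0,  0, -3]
e^{tA} =
  [exp(-3*t), t*exp(-3*t), t^2*exp(-3*t)/2 - 2*t*exp(-3*t)]
  [0, exp(-3*t), t*exp(-3*t)]
  [0, 0, exp(-3*t)]

Strategy: write A = P · J · P⁻¹ where J is a Jordan canonical form, so e^{tA} = P · e^{tJ} · P⁻¹, and e^{tJ} can be computed block-by-block.

A has Jordan form
J =
  [-3,  1,  0]
  [ 0, -3,  1]
  [ 0,  0, -3]
(up to reordering of blocks).

Per-block formulas:
  For a 3×3 Jordan block J_3(-3): exp(t · J_3(-3)) = e^(-3t)·(I + t·N + (t^2/2)·N^2), where N is the 3×3 nilpotent shift.

After assembling e^{tJ} and conjugating by P, we get:

e^{tA} =
  [exp(-3*t), t*exp(-3*t), t^2*exp(-3*t)/2 - 2*t*exp(-3*t)]
  [0, exp(-3*t), t*exp(-3*t)]
  [0, 0, exp(-3*t)]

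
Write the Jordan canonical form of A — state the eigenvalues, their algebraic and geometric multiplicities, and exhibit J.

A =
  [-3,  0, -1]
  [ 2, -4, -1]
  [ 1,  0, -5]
J_3(-4)

The characteristic polynomial is
  det(x·I − A) = x^3 + 12*x^2 + 48*x + 64 = (x + 4)^3

Eigenvalues and multiplicities (the geometric multiplicity of λ is n − rank(A − λI), which equals the number of Jordan blocks for λ):
  λ = -4: algebraic multiplicity = 3, geometric multiplicity = 1

Determining the block sizes for each eigenvalue:
  λ = -4: one block (gm = 1), so the single block has size am = 3 → block sizes [3]

Assembling the blocks gives a Jordan form
J =
  [-4,  1,  0]
  [ 0, -4,  1]
  [ 0,  0, -4]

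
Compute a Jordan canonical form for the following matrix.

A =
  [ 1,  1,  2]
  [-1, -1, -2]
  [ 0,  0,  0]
J_2(0) ⊕ J_1(0)

The characteristic polynomial is
  det(x·I − A) = x^3

Eigenvalues and multiplicities (the geometric multiplicity of λ is n − rank(A − λI), which equals the number of Jordan blocks for λ):
  λ = 0: algebraic multiplicity = 3, geometric multiplicity = 2

Determining the block sizes for each eigenvalue:
  λ = 0: 2 blocks summing to 3 forces exactly one block of size 2 and the rest size 1 → block sizes [2, 1]

Assembling the blocks gives a Jordan form
J =
  [0, 1, 0]
  [0, 0, 0]
  [0, 0, 0]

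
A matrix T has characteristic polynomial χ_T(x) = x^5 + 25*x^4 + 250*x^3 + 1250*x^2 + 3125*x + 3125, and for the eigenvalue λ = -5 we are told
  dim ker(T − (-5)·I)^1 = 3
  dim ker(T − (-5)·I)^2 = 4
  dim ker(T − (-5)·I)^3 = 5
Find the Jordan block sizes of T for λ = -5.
Block sizes for λ = -5: [3, 1, 1]

From the dimensions of kernels of powers, the number of Jordan blocks of size at least j is d_j − d_{j−1} where d_j = dim ker(N^j) (with d_0 = 0). Computing the differences gives [3, 1, 1].
The number of blocks of size exactly k is (#blocks of size ≥ k) − (#blocks of size ≥ k + 1), so the partition is: 2 block(s) of size 1, 1 block(s) of size 3.
In nonincreasing order the block sizes are [3, 1, 1].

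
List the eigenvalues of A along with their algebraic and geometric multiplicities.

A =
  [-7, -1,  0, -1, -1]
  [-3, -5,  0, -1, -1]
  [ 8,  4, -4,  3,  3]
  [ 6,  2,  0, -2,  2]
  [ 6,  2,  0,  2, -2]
λ = -4: alg = 5, geom = 3

Step 1 — factor the characteristic polynomial to read off the algebraic multiplicities:
  χ_A(x) = (x + 4)^5

Step 2 — compute geometric multiplicities via the rank-nullity identity g(λ) = n − rank(A − λI):
  rank(A − (-4)·I) = 2, so dim ker(A − (-4)·I) = n − 2 = 3

Summary:
  λ = -4: algebraic multiplicity = 5, geometric multiplicity = 3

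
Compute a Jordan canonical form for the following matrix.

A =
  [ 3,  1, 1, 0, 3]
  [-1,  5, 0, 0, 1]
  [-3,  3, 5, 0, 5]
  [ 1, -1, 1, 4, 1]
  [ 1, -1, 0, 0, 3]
J_3(4) ⊕ J_1(4) ⊕ J_1(4)

The characteristic polynomial is
  det(x·I − A) = x^5 - 20*x^4 + 160*x^3 - 640*x^2 + 1280*x - 1024 = (x - 4)^5

Eigenvalues and multiplicities (the geometric multiplicity of λ is n − rank(A − λI), which equals the number of Jordan blocks for λ):
  λ = 4: algebraic multiplicity = 5, geometric multiplicity = 3

Determining the block sizes for each eigenvalue:
  λ = 4: with am = 5 and gm = 3, the partition is not yet determined (e.g. several partitions of 5 into 3 parts exist). Let N = A − (4)·I. Computing rank(N^1) = 2, rank(N^2) = 1, rank(N^3) = 0; the number of blocks of size ≥ j is rank(N^{j−1}) − rank(N^j), giving [3, 1, 1]. So we have 1 block(s) of size 3, 2 block(s) of size 1 → block sizes [3, 1, 1]

Assembling the blocks gives a Jordan form
J =
  [4, 1, 0, 0, 0]
  [0, 4, 1, 0, 0]
  [0, 0, 4, 0, 0]
  [0, 0, 0, 4, 0]
  [0, 0, 0, 0, 4]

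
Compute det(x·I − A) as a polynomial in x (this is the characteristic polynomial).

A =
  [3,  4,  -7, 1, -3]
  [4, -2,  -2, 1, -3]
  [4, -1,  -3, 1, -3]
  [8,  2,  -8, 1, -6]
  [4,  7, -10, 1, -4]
x^5 + 5*x^4 + 10*x^3 + 10*x^2 + 5*x + 1

Expanding det(x·I − A) (e.g. by cofactor expansion or by noting that A is similar to its Jordan form J, which has the same characteristic polynomial as A) gives
  χ_A(x) = x^5 + 5*x^4 + 10*x^3 + 10*x^2 + 5*x + 1
which factors as (x + 1)^5. The eigenvalues (with algebraic multiplicities) are λ = -1 with multiplicity 5.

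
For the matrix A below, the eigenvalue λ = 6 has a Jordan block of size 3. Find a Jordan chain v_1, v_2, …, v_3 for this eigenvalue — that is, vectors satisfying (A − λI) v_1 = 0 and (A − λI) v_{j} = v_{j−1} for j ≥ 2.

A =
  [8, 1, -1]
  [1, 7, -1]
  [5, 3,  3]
A Jordan chain for λ = 6 of length 3:
v_1 = (0, -2, -2)ᵀ
v_2 = (2, 1, 5)ᵀ
v_3 = (1, 0, 0)ᵀ

Let N = A − (6)·I. We want v_3 with N^3 v_3 = 0 but N^2 v_3 ≠ 0; then v_{j-1} := N · v_j for j = 3, …, 2.

Pick v_3 = (1, 0, 0)ᵀ.
Then v_2 = N · v_3 = (2, 1, 5)ᵀ.
Then v_1 = N · v_2 = (0, -2, -2)ᵀ.

Sanity check: (A − (6)·I) v_1 = (0, 0, 0)ᵀ = 0. ✓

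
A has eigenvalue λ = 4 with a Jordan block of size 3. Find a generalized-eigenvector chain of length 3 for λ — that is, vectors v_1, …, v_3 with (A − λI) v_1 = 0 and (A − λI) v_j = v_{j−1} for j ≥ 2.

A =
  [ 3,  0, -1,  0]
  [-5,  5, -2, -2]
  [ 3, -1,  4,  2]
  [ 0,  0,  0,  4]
A Jordan chain for λ = 4 of length 3:
v_1 = (-2, -6, 2, 0)ᵀ
v_2 = (-1, -5, 3, 0)ᵀ
v_3 = (1, 0, 0, 0)ᵀ

Let N = A − (4)·I. We want v_3 with N^3 v_3 = 0 but N^2 v_3 ≠ 0; then v_{j-1} := N · v_j for j = 3, …, 2.

Pick v_3 = (1, 0, 0, 0)ᵀ.
Then v_2 = N · v_3 = (-1, -5, 3, 0)ᵀ.
Then v_1 = N · v_2 = (-2, -6, 2, 0)ᵀ.

Sanity check: (A − (4)·I) v_1 = (0, 0, 0, 0)ᵀ = 0. ✓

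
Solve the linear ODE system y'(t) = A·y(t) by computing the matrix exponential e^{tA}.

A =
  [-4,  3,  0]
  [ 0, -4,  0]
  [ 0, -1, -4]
e^{tA} =
  [exp(-4*t), 3*t*exp(-4*t), 0]
  [0, exp(-4*t), 0]
  [0, -t*exp(-4*t), exp(-4*t)]

Strategy: write A = P · J · P⁻¹ where J is a Jordan canonical form, so e^{tA} = P · e^{tJ} · P⁻¹, and e^{tJ} can be computed block-by-block.

A has Jordan form
J =
  [-4,  1,  0]
  [ 0, -4,  0]
  [ 0,  0, -4]
(up to reordering of blocks).

Per-block formulas:
  For a 1×1 block at λ = -4: exp(t · [-4]) = [e^(-4t)].
  For a 2×2 Jordan block J_2(-4): exp(t · J_2(-4)) = e^(-4t)·(I + t·N), where N is the 2×2 nilpotent shift.

After assembling e^{tJ} and conjugating by P, we get:

e^{tA} =
  [exp(-4*t), 3*t*exp(-4*t), 0]
  [0, exp(-4*t), 0]
  [0, -t*exp(-4*t), exp(-4*t)]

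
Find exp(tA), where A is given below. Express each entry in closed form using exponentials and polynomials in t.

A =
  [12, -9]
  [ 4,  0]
e^{tA} =
  [6*t*exp(6*t) + exp(6*t), -9*t*exp(6*t)]
  [4*t*exp(6*t), -6*t*exp(6*t) + exp(6*t)]

Strategy: write A = P · J · P⁻¹ where J is a Jordan canonical form, so e^{tA} = P · e^{tJ} · P⁻¹, and e^{tJ} can be computed block-by-block.

A has Jordan form
J =
  [6, 1]
  [0, 6]
(up to reordering of blocks).

Per-block formulas:
  For a 2×2 Jordan block J_2(6): exp(t · J_2(6)) = e^(6t)·(I + t·N), where N is the 2×2 nilpotent shift.

After assembling e^{tJ} and conjugating by P, we get:

e^{tA} =
  [6*t*exp(6*t) + exp(6*t), -9*t*exp(6*t)]
  [4*t*exp(6*t), -6*t*exp(6*t) + exp(6*t)]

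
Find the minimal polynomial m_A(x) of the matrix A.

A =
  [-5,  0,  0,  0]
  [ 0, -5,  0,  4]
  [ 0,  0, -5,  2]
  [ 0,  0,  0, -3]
x^2 + 8*x + 15

The characteristic polynomial is χ_A(x) = (x + 3)*(x + 5)^3, so the eigenvalues are known. The minimal polynomial is
  m_A(x) = Π_λ (x − λ)^{k_λ}
where k_λ is the size of the *largest* Jordan block for λ (equivalently, the smallest k with (A − λI)^k v = 0 for every generalised eigenvector v of λ).

  λ = -5: largest Jordan block has size 1, contributing (x + 5)
  λ = -3: largest Jordan block has size 1, contributing (x + 3)

So m_A(x) = (x + 3)*(x + 5) = x^2 + 8*x + 15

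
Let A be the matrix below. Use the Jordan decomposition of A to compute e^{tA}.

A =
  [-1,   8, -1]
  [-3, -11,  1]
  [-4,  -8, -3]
e^{tA} =
  [-2*t^2*exp(-5*t) + 4*t*exp(-5*t) + exp(-5*t), -4*t^2*exp(-5*t) + 8*t*exp(-5*t), t^2*exp(-5*t) - t*exp(-5*t)]
  [t^2*exp(-5*t) - 3*t*exp(-5*t), 2*t^2*exp(-5*t) - 6*t*exp(-5*t) + exp(-5*t), -t^2*exp(-5*t)/2 + t*exp(-5*t)]
  [-4*t*exp(-5*t), -8*t*exp(-5*t), 2*t*exp(-5*t) + exp(-5*t)]

Strategy: write A = P · J · P⁻¹ where J is a Jordan canonical form, so e^{tA} = P · e^{tJ} · P⁻¹, and e^{tJ} can be computed block-by-block.

A has Jordan form
J =
  [-5,  1,  0]
  [ 0, -5,  1]
  [ 0,  0, -5]
(up to reordering of blocks).

Per-block formulas:
  For a 3×3 Jordan block J_3(-5): exp(t · J_3(-5)) = e^(-5t)·(I + t·N + (t^2/2)·N^2), where N is the 3×3 nilpotent shift.

After assembling e^{tJ} and conjugating by P, we get:

e^{tA} =
  [-2*t^2*exp(-5*t) + 4*t*exp(-5*t) + exp(-5*t), -4*t^2*exp(-5*t) + 8*t*exp(-5*t), t^2*exp(-5*t) - t*exp(-5*t)]
  [t^2*exp(-5*t) - 3*t*exp(-5*t), 2*t^2*exp(-5*t) - 6*t*exp(-5*t) + exp(-5*t), -t^2*exp(-5*t)/2 + t*exp(-5*t)]
  [-4*t*exp(-5*t), -8*t*exp(-5*t), 2*t*exp(-5*t) + exp(-5*t)]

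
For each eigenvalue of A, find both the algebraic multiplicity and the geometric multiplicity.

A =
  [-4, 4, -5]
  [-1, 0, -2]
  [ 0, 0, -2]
λ = -2: alg = 3, geom = 1

Step 1 — factor the characteristic polynomial to read off the algebraic multiplicities:
  χ_A(x) = (x + 2)^3

Step 2 — compute geometric multiplicities via the rank-nullity identity g(λ) = n − rank(A − λI):
  rank(A − (-2)·I) = 2, so dim ker(A − (-2)·I) = n − 2 = 1

Summary:
  λ = -2: algebraic multiplicity = 3, geometric multiplicity = 1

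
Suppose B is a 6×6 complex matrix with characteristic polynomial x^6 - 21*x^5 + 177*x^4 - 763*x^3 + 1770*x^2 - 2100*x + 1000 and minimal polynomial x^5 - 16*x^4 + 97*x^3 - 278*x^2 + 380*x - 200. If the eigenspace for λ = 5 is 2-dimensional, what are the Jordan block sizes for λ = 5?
Block sizes for λ = 5: [2, 1]

Step 1 — from the characteristic polynomial, algebraic multiplicity of λ = 5 is 3. From dim ker(B − (5)·I) = 2, there are exactly 2 Jordan blocks for λ = 5.
Step 2 — from the minimal polynomial, the factor (x − 5)^2 tells us the largest block for λ = 5 has size 2.
Step 3 — with total size 3, 2 blocks, and largest block 2, the block sizes (in nonincreasing order) are [2, 1].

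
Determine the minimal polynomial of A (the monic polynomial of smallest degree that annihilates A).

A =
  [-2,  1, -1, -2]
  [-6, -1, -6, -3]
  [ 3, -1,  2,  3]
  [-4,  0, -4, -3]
x^2 + 2*x + 1

The characteristic polynomial is χ_A(x) = (x + 1)^4, so the eigenvalues are known. The minimal polynomial is
  m_A(x) = Π_λ (x − λ)^{k_λ}
where k_λ is the size of the *largest* Jordan block for λ (equivalently, the smallest k with (A − λI)^k v = 0 for every generalised eigenvector v of λ).

  λ = -1: largest Jordan block has size 2, contributing (x + 1)^2

So m_A(x) = (x + 1)^2 = x^2 + 2*x + 1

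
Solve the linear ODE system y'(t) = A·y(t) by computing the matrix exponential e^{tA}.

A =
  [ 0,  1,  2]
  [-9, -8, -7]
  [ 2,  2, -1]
e^{tA} =
  [2*t^2*exp(-3*t) + 3*t*exp(-3*t) + exp(-3*t), t^2*exp(-3*t) + t*exp(-3*t), 3*t^2*exp(-3*t)/2 + 2*t*exp(-3*t)]
  [2*t^2*exp(-3*t) - 9*t*exp(-3*t), t^2*exp(-3*t) - 5*t*exp(-3*t) + exp(-3*t), 3*t^2*exp(-3*t)/2 - 7*t*exp(-3*t)]
  [-4*t^2*exp(-3*t) + 2*t*exp(-3*t), -2*t^2*exp(-3*t) + 2*t*exp(-3*t), -3*t^2*exp(-3*t) + 2*t*exp(-3*t) + exp(-3*t)]

Strategy: write A = P · J · P⁻¹ where J is a Jordan canonical form, so e^{tA} = P · e^{tJ} · P⁻¹, and e^{tJ} can be computed block-by-block.

A has Jordan form
J =
  [-3,  1,  0]
  [ 0, -3,  1]
  [ 0,  0, -3]
(up to reordering of blocks).

Per-block formulas:
  For a 3×3 Jordan block J_3(-3): exp(t · J_3(-3)) = e^(-3t)·(I + t·N + (t^2/2)·N^2), where N is the 3×3 nilpotent shift.

After assembling e^{tJ} and conjugating by P, we get:

e^{tA} =
  [2*t^2*exp(-3*t) + 3*t*exp(-3*t) + exp(-3*t), t^2*exp(-3*t) + t*exp(-3*t), 3*t^2*exp(-3*t)/2 + 2*t*exp(-3*t)]
  [2*t^2*exp(-3*t) - 9*t*exp(-3*t), t^2*exp(-3*t) - 5*t*exp(-3*t) + exp(-3*t), 3*t^2*exp(-3*t)/2 - 7*t*exp(-3*t)]
  [-4*t^2*exp(-3*t) + 2*t*exp(-3*t), -2*t^2*exp(-3*t) + 2*t*exp(-3*t), -3*t^2*exp(-3*t) + 2*t*exp(-3*t) + exp(-3*t)]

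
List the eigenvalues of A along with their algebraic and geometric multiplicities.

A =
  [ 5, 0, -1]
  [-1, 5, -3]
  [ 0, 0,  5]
λ = 5: alg = 3, geom = 1

Step 1 — factor the characteristic polynomial to read off the algebraic multiplicities:
  χ_A(x) = (x - 5)^3

Step 2 — compute geometric multiplicities via the rank-nullity identity g(λ) = n − rank(A − λI):
  rank(A − (5)·I) = 2, so dim ker(A − (5)·I) = n − 2 = 1

Summary:
  λ = 5: algebraic multiplicity = 3, geometric multiplicity = 1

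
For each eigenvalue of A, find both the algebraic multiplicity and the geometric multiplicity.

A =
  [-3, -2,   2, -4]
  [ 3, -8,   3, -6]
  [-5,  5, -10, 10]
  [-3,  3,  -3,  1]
λ = -5: alg = 4, geom = 3

Step 1 — factor the characteristic polynomial to read off the algebraic multiplicities:
  χ_A(x) = (x + 5)^4

Step 2 — compute geometric multiplicities via the rank-nullity identity g(λ) = n − rank(A − λI):
  rank(A − (-5)·I) = 1, so dim ker(A − (-5)·I) = n − 1 = 3

Summary:
  λ = -5: algebraic multiplicity = 4, geometric multiplicity = 3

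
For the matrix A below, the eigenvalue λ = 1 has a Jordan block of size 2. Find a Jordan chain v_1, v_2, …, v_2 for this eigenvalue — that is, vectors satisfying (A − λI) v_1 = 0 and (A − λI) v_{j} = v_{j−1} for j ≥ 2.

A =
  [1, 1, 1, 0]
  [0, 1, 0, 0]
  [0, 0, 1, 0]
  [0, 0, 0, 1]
A Jordan chain for λ = 1 of length 2:
v_1 = (1, 0, 0, 0)ᵀ
v_2 = (0, 1, 0, 0)ᵀ

Let N = A − (1)·I. We want v_2 with N^2 v_2 = 0 but N^1 v_2 ≠ 0; then v_{j-1} := N · v_j for j = 2, …, 2.

Pick v_2 = (0, 1, 0, 0)ᵀ.
Then v_1 = N · v_2 = (1, 0, 0, 0)ᵀ.

Sanity check: (A − (1)·I) v_1 = (0, 0, 0, 0)ᵀ = 0. ✓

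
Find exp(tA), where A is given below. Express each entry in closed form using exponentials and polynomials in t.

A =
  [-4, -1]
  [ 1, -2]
e^{tA} =
  [-t*exp(-3*t) + exp(-3*t), -t*exp(-3*t)]
  [t*exp(-3*t), t*exp(-3*t) + exp(-3*t)]

Strategy: write A = P · J · P⁻¹ where J is a Jordan canonical form, so e^{tA} = P · e^{tJ} · P⁻¹, and e^{tJ} can be computed block-by-block.

A has Jordan form
J =
  [-3,  1]
  [ 0, -3]
(up to reordering of blocks).

Per-block formulas:
  For a 2×2 Jordan block J_2(-3): exp(t · J_2(-3)) = e^(-3t)·(I + t·N), where N is the 2×2 nilpotent shift.

After assembling e^{tJ} and conjugating by P, we get:

e^{tA} =
  [-t*exp(-3*t) + exp(-3*t), -t*exp(-3*t)]
  [t*exp(-3*t), t*exp(-3*t) + exp(-3*t)]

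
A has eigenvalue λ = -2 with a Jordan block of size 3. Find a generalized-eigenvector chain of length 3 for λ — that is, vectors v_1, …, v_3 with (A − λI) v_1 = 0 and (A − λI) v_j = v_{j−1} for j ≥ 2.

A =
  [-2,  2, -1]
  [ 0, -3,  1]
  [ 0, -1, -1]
A Jordan chain for λ = -2 of length 3:
v_1 = (-1, 0, 0)ᵀ
v_2 = (2, -1, -1)ᵀ
v_3 = (0, 1, 0)ᵀ

Let N = A − (-2)·I. We want v_3 with N^3 v_3 = 0 but N^2 v_3 ≠ 0; then v_{j-1} := N · v_j for j = 3, …, 2.

Pick v_3 = (0, 1, 0)ᵀ.
Then v_2 = N · v_3 = (2, -1, -1)ᵀ.
Then v_1 = N · v_2 = (-1, 0, 0)ᵀ.

Sanity check: (A − (-2)·I) v_1 = (0, 0, 0)ᵀ = 0. ✓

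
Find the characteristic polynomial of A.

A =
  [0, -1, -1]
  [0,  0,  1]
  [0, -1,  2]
x^3 - 2*x^2 + x

Expanding det(x·I − A) (e.g. by cofactor expansion or by noting that A is similar to its Jordan form J, which has the same characteristic polynomial as A) gives
  χ_A(x) = x^3 - 2*x^2 + x
which factors as x*(x - 1)^2. The eigenvalues (with algebraic multiplicities) are λ = 0 with multiplicity 1, λ = 1 with multiplicity 2.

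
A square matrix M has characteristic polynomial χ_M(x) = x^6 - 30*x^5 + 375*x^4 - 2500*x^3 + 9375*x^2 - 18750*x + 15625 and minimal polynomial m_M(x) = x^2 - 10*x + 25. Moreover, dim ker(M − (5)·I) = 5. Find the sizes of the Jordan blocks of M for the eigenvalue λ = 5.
Block sizes for λ = 5: [2, 1, 1, 1, 1]

Step 1 — from the characteristic polynomial, algebraic multiplicity of λ = 5 is 6. From dim ker(M − (5)·I) = 5, there are exactly 5 Jordan blocks for λ = 5.
Step 2 — from the minimal polynomial, the factor (x − 5)^2 tells us the largest block for λ = 5 has size 2.
Step 3 — with total size 6, 5 blocks, and largest block 2, the block sizes (in nonincreasing order) are [2, 1, 1, 1, 1].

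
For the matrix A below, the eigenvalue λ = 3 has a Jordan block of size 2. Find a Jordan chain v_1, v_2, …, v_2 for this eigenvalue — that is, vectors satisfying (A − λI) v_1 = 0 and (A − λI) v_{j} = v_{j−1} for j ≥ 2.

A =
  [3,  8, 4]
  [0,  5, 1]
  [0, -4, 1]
A Jordan chain for λ = 3 of length 2:
v_1 = (8, 2, -4)ᵀ
v_2 = (0, 1, 0)ᵀ

Let N = A − (3)·I. We want v_2 with N^2 v_2 = 0 but N^1 v_2 ≠ 0; then v_{j-1} := N · v_j for j = 2, …, 2.

Pick v_2 = (0, 1, 0)ᵀ.
Then v_1 = N · v_2 = (8, 2, -4)ᵀ.

Sanity check: (A − (3)·I) v_1 = (0, 0, 0)ᵀ = 0. ✓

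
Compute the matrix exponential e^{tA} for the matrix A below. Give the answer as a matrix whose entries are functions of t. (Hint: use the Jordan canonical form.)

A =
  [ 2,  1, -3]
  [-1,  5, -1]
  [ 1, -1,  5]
e^{tA} =
  [-2*t*exp(4*t) + exp(4*t), t^2*exp(4*t) + t*exp(4*t), t^2*exp(4*t) - 3*t*exp(4*t)]
  [-t*exp(4*t), t^2*exp(4*t)/2 + t*exp(4*t) + exp(4*t), t^2*exp(4*t)/2 - t*exp(4*t)]
  [t*exp(4*t), -t^2*exp(4*t)/2 - t*exp(4*t), -t^2*exp(4*t)/2 + t*exp(4*t) + exp(4*t)]

Strategy: write A = P · J · P⁻¹ where J is a Jordan canonical form, so e^{tA} = P · e^{tJ} · P⁻¹, and e^{tJ} can be computed block-by-block.

A has Jordan form
J =
  [4, 1, 0]
  [0, 4, 1]
  [0, 0, 4]
(up to reordering of blocks).

Per-block formulas:
  For a 3×3 Jordan block J_3(4): exp(t · J_3(4)) = e^(4t)·(I + t·N + (t^2/2)·N^2), where N is the 3×3 nilpotent shift.

After assembling e^{tJ} and conjugating by P, we get:

e^{tA} =
  [-2*t*exp(4*t) + exp(4*t), t^2*exp(4*t) + t*exp(4*t), t^2*exp(4*t) - 3*t*exp(4*t)]
  [-t*exp(4*t), t^2*exp(4*t)/2 + t*exp(4*t) + exp(4*t), t^2*exp(4*t)/2 - t*exp(4*t)]
  [t*exp(4*t), -t^2*exp(4*t)/2 - t*exp(4*t), -t^2*exp(4*t)/2 + t*exp(4*t) + exp(4*t)]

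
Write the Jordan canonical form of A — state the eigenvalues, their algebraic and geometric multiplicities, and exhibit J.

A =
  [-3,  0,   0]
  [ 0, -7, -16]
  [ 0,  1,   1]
J_2(-3) ⊕ J_1(-3)

The characteristic polynomial is
  det(x·I − A) = x^3 + 9*x^2 + 27*x + 27 = (x + 3)^3

Eigenvalues and multiplicities (the geometric multiplicity of λ is n − rank(A − λI), which equals the number of Jordan blocks for λ):
  λ = -3: algebraic multiplicity = 3, geometric multiplicity = 2

Determining the block sizes for each eigenvalue:
  λ = -3: 2 blocks summing to 3 forces exactly one block of size 2 and the rest size 1 → block sizes [2, 1]

Assembling the blocks gives a Jordan form
J =
  [-3,  1,  0]
  [ 0, -3,  0]
  [ 0,  0, -3]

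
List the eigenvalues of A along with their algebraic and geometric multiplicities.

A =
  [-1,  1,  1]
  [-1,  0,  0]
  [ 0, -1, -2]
λ = -1: alg = 3, geom = 1

Step 1 — factor the characteristic polynomial to read off the algebraic multiplicities:
  χ_A(x) = (x + 1)^3

Step 2 — compute geometric multiplicities via the rank-nullity identity g(λ) = n − rank(A − λI):
  rank(A − (-1)·I) = 2, so dim ker(A − (-1)·I) = n − 2 = 1

Summary:
  λ = -1: algebraic multiplicity = 3, geometric multiplicity = 1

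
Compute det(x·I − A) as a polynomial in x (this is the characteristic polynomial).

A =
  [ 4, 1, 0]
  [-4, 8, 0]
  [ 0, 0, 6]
x^3 - 18*x^2 + 108*x - 216

Expanding det(x·I − A) (e.g. by cofactor expansion or by noting that A is similar to its Jordan form J, which has the same characteristic polynomial as A) gives
  χ_A(x) = x^3 - 18*x^2 + 108*x - 216
which factors as (x - 6)^3. The eigenvalues (with algebraic multiplicities) are λ = 6 with multiplicity 3.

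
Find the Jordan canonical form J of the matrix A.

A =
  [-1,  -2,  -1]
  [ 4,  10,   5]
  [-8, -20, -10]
J_1(-1) ⊕ J_2(0)

The characteristic polynomial is
  det(x·I − A) = x^3 + x^2 = x^2*(x + 1)

Eigenvalues and multiplicities (the geometric multiplicity of λ is n − rank(A − λI), which equals the number of Jordan blocks for λ):
  λ = -1: algebraic multiplicity = 1, geometric multiplicity = 1
  λ = 0: algebraic multiplicity = 2, geometric multiplicity = 1

Determining the block sizes for each eigenvalue:
  λ = -1: one block (gm = 1), so the single block has size am = 1 → block sizes [1]
  λ = 0: one block (gm = 1), so the single block has size am = 2 → block sizes [2]

Assembling the blocks gives a Jordan form
J =
  [-1, 0, 0]
  [ 0, 0, 1]
  [ 0, 0, 0]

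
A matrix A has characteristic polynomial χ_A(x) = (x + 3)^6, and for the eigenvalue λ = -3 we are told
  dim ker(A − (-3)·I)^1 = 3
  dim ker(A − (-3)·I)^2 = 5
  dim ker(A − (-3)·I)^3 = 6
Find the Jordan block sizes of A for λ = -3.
Block sizes for λ = -3: [3, 2, 1]

From the dimensions of kernels of powers, the number of Jordan blocks of size at least j is d_j − d_{j−1} where d_j = dim ker(N^j) (with d_0 = 0). Computing the differences gives [3, 2, 1].
The number of blocks of size exactly k is (#blocks of size ≥ k) − (#blocks of size ≥ k + 1), so the partition is: 1 block(s) of size 1, 1 block(s) of size 2, 1 block(s) of size 3.
In nonincreasing order the block sizes are [3, 2, 1].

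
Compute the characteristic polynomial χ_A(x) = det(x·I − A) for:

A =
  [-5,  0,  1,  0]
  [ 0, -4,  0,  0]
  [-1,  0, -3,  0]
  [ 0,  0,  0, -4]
x^4 + 16*x^3 + 96*x^2 + 256*x + 256

Expanding det(x·I − A) (e.g. by cofactor expansion or by noting that A is similar to its Jordan form J, which has the same characteristic polynomial as A) gives
  χ_A(x) = x^4 + 16*x^3 + 96*x^2 + 256*x + 256
which factors as (x + 4)^4. The eigenvalues (with algebraic multiplicities) are λ = -4 with multiplicity 4.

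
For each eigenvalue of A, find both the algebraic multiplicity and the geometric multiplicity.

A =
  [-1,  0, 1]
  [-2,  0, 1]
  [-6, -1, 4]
λ = 1: alg = 3, geom = 1

Step 1 — factor the characteristic polynomial to read off the algebraic multiplicities:
  χ_A(x) = (x - 1)^3

Step 2 — compute geometric multiplicities via the rank-nullity identity g(λ) = n − rank(A − λI):
  rank(A − (1)·I) = 2, so dim ker(A − (1)·I) = n − 2 = 1

Summary:
  λ = 1: algebraic multiplicity = 3, geometric multiplicity = 1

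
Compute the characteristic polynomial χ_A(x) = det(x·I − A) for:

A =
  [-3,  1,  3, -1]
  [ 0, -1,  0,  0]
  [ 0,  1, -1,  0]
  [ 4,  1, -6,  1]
x^4 + 4*x^3 + 6*x^2 + 4*x + 1

Expanding det(x·I − A) (e.g. by cofactor expansion or by noting that A is similar to its Jordan form J, which has the same characteristic polynomial as A) gives
  χ_A(x) = x^4 + 4*x^3 + 6*x^2 + 4*x + 1
which factors as (x + 1)^4. The eigenvalues (with algebraic multiplicities) are λ = -1 with multiplicity 4.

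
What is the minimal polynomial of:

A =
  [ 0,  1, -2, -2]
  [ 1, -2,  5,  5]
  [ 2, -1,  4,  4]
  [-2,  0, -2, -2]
x^3

The characteristic polynomial is χ_A(x) = x^4, so the eigenvalues are known. The minimal polynomial is
  m_A(x) = Π_λ (x − λ)^{k_λ}
where k_λ is the size of the *largest* Jordan block for λ (equivalently, the smallest k with (A − λI)^k v = 0 for every generalised eigenvector v of λ).

  λ = 0: largest Jordan block has size 3, contributing (x − 0)^3

So m_A(x) = x^3 = x^3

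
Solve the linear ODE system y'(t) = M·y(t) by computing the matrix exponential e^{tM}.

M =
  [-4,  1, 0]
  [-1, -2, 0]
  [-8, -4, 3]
e^{tM} =
  [-t*exp(-3*t) + exp(-3*t), t*exp(-3*t), 0]
  [-t*exp(-3*t), t*exp(-3*t) + exp(-3*t), 0]
  [-2*t*exp(-3*t) - exp(3*t) + exp(-3*t), 2*t*exp(-3*t) - exp(3*t) + exp(-3*t), exp(3*t)]

Strategy: write M = P · J · P⁻¹ where J is a Jordan canonical form, so e^{tM} = P · e^{tJ} · P⁻¹, and e^{tJ} can be computed block-by-block.

M has Jordan form
J =
  [-3,  1, 0]
  [ 0, -3, 0]
  [ 0,  0, 3]
(up to reordering of blocks).

Per-block formulas:
  For a 1×1 block at λ = 3: exp(t · [3]) = [e^(3t)].
  For a 2×2 Jordan block J_2(-3): exp(t · J_2(-3)) = e^(-3t)·(I + t·N), where N is the 2×2 nilpotent shift.

After assembling e^{tJ} and conjugating by P, we get:

e^{tM} =
  [-t*exp(-3*t) + exp(-3*t), t*exp(-3*t), 0]
  [-t*exp(-3*t), t*exp(-3*t) + exp(-3*t), 0]
  [-2*t*exp(-3*t) - exp(3*t) + exp(-3*t), 2*t*exp(-3*t) - exp(3*t) + exp(-3*t), exp(3*t)]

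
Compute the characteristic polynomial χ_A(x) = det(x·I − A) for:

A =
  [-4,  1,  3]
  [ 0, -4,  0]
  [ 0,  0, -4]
x^3 + 12*x^2 + 48*x + 64

Expanding det(x·I − A) (e.g. by cofactor expansion or by noting that A is similar to its Jordan form J, which has the same characteristic polynomial as A) gives
  χ_A(x) = x^3 + 12*x^2 + 48*x + 64
which factors as (x + 4)^3. The eigenvalues (with algebraic multiplicities) are λ = -4 with multiplicity 3.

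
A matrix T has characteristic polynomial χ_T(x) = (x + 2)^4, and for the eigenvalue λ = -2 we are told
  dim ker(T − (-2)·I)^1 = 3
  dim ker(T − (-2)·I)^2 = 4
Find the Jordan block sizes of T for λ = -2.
Block sizes for λ = -2: [2, 1, 1]

From the dimensions of kernels of powers, the number of Jordan blocks of size at least j is d_j − d_{j−1} where d_j = dim ker(N^j) (with d_0 = 0). Computing the differences gives [3, 1].
The number of blocks of size exactly k is (#blocks of size ≥ k) − (#blocks of size ≥ k + 1), so the partition is: 2 block(s) of size 1, 1 block(s) of size 2.
In nonincreasing order the block sizes are [2, 1, 1].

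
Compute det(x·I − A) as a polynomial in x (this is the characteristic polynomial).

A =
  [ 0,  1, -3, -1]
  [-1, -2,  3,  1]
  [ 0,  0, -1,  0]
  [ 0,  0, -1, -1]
x^4 + 4*x^3 + 6*x^2 + 4*x + 1

Expanding det(x·I − A) (e.g. by cofactor expansion or by noting that A is similar to its Jordan form J, which has the same characteristic polynomial as A) gives
  χ_A(x) = x^4 + 4*x^3 + 6*x^2 + 4*x + 1
which factors as (x + 1)^4. The eigenvalues (with algebraic multiplicities) are λ = -1 with multiplicity 4.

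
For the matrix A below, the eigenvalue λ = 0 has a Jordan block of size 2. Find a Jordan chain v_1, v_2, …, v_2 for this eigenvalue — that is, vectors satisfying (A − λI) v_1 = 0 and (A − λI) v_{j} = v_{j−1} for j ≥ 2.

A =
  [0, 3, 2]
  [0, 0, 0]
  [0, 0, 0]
A Jordan chain for λ = 0 of length 2:
v_1 = (3, 0, 0)ᵀ
v_2 = (0, 1, 0)ᵀ

Let N = A − (0)·I. We want v_2 with N^2 v_2 = 0 but N^1 v_2 ≠ 0; then v_{j-1} := N · v_j for j = 2, …, 2.

Pick v_2 = (0, 1, 0)ᵀ.
Then v_1 = N · v_2 = (3, 0, 0)ᵀ.

Sanity check: (A − (0)·I) v_1 = (0, 0, 0)ᵀ = 0. ✓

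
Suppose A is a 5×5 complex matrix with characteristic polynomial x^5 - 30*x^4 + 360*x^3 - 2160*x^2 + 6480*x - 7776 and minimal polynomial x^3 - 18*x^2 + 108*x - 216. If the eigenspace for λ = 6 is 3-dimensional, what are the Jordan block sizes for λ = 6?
Block sizes for λ = 6: [3, 1, 1]

Step 1 — from the characteristic polynomial, algebraic multiplicity of λ = 6 is 5. From dim ker(A − (6)·I) = 3, there are exactly 3 Jordan blocks for λ = 6.
Step 2 — from the minimal polynomial, the factor (x − 6)^3 tells us the largest block for λ = 6 has size 3.
Step 3 — with total size 5, 3 blocks, and largest block 3, the block sizes (in nonincreasing order) are [3, 1, 1].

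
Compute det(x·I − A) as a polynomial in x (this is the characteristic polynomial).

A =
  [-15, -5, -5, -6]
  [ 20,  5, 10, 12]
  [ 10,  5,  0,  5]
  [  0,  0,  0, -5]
x^4 + 15*x^3 + 75*x^2 + 125*x

Expanding det(x·I − A) (e.g. by cofactor expansion or by noting that A is similar to its Jordan form J, which has the same characteristic polynomial as A) gives
  χ_A(x) = x^4 + 15*x^3 + 75*x^2 + 125*x
which factors as x*(x + 5)^3. The eigenvalues (with algebraic multiplicities) are λ = -5 with multiplicity 3, λ = 0 with multiplicity 1.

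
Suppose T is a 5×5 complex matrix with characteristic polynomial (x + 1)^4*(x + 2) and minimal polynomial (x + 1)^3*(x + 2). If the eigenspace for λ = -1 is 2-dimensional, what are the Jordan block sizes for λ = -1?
Block sizes for λ = -1: [3, 1]

Step 1 — from the characteristic polynomial, algebraic multiplicity of λ = -1 is 4. From dim ker(T − (-1)·I) = 2, there are exactly 2 Jordan blocks for λ = -1.
Step 2 — from the minimal polynomial, the factor (x + 1)^3 tells us the largest block for λ = -1 has size 3.
Step 3 — with total size 4, 2 blocks, and largest block 3, the block sizes (in nonincreasing order) are [3, 1].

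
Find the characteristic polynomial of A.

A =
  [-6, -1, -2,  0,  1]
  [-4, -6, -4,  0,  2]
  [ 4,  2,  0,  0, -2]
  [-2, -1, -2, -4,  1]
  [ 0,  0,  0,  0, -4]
x^5 + 20*x^4 + 160*x^3 + 640*x^2 + 1280*x + 1024

Expanding det(x·I − A) (e.g. by cofactor expansion or by noting that A is similar to its Jordan form J, which has the same characteristic polynomial as A) gives
  χ_A(x) = x^5 + 20*x^4 + 160*x^3 + 640*x^2 + 1280*x + 1024
which factors as (x + 4)^5. The eigenvalues (with algebraic multiplicities) are λ = -4 with multiplicity 5.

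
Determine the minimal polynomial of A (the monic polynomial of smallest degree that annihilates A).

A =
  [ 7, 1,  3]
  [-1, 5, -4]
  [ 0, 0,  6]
x^3 - 18*x^2 + 108*x - 216

The characteristic polynomial is χ_A(x) = (x - 6)^3, so the eigenvalues are known. The minimal polynomial is
  m_A(x) = Π_λ (x − λ)^{k_λ}
where k_λ is the size of the *largest* Jordan block for λ (equivalently, the smallest k with (A − λI)^k v = 0 for every generalised eigenvector v of λ).

  λ = 6: largest Jordan block has size 3, contributing (x − 6)^3

So m_A(x) = (x - 6)^3 = x^3 - 18*x^2 + 108*x - 216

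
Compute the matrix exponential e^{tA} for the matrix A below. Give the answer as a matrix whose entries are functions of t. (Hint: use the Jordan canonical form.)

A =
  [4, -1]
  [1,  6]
e^{tA} =
  [-t*exp(5*t) + exp(5*t), -t*exp(5*t)]
  [t*exp(5*t), t*exp(5*t) + exp(5*t)]

Strategy: write A = P · J · P⁻¹ where J is a Jordan canonical form, so e^{tA} = P · e^{tJ} · P⁻¹, and e^{tJ} can be computed block-by-block.

A has Jordan form
J =
  [5, 1]
  [0, 5]
(up to reordering of blocks).

Per-block formulas:
  For a 2×2 Jordan block J_2(5): exp(t · J_2(5)) = e^(5t)·(I + t·N), where N is the 2×2 nilpotent shift.

After assembling e^{tJ} and conjugating by P, we get:

e^{tA} =
  [-t*exp(5*t) + exp(5*t), -t*exp(5*t)]
  [t*exp(5*t), t*exp(5*t) + exp(5*t)]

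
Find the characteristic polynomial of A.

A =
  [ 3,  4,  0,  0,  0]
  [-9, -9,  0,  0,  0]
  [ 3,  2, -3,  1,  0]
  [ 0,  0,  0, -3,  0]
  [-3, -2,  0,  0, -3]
x^5 + 15*x^4 + 90*x^3 + 270*x^2 + 405*x + 243

Expanding det(x·I − A) (e.g. by cofactor expansion or by noting that A is similar to its Jordan form J, which has the same characteristic polynomial as A) gives
  χ_A(x) = x^5 + 15*x^4 + 90*x^3 + 270*x^2 + 405*x + 243
which factors as (x + 3)^5. The eigenvalues (with algebraic multiplicities) are λ = -3 with multiplicity 5.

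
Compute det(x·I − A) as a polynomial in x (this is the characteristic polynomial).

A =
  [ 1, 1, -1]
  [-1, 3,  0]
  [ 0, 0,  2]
x^3 - 6*x^2 + 12*x - 8

Expanding det(x·I − A) (e.g. by cofactor expansion or by noting that A is similar to its Jordan form J, which has the same characteristic polynomial as A) gives
  χ_A(x) = x^3 - 6*x^2 + 12*x - 8
which factors as (x - 2)^3. The eigenvalues (with algebraic multiplicities) are λ = 2 with multiplicity 3.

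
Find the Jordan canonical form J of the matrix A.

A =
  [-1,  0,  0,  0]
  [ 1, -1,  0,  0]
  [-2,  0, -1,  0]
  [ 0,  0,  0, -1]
J_2(-1) ⊕ J_1(-1) ⊕ J_1(-1)

The characteristic polynomial is
  det(x·I − A) = x^4 + 4*x^3 + 6*x^2 + 4*x + 1 = (x + 1)^4

Eigenvalues and multiplicities (the geometric multiplicity of λ is n − rank(A − λI), which equals the number of Jordan blocks for λ):
  λ = -1: algebraic multiplicity = 4, geometric multiplicity = 3

Determining the block sizes for each eigenvalue:
  λ = -1: 3 blocks summing to 4 forces exactly one block of size 2 and the rest size 1 → block sizes [2, 1, 1]

Assembling the blocks gives a Jordan form
J =
  [-1,  1,  0,  0]
  [ 0, -1,  0,  0]
  [ 0,  0, -1,  0]
  [ 0,  0,  0, -1]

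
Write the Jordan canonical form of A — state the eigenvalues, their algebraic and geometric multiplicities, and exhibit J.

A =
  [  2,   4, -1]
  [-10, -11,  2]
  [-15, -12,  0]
J_2(-3) ⊕ J_1(-3)

The characteristic polynomial is
  det(x·I − A) = x^3 + 9*x^2 + 27*x + 27 = (x + 3)^3

Eigenvalues and multiplicities (the geometric multiplicity of λ is n − rank(A − λI), which equals the number of Jordan blocks for λ):
  λ = -3: algebraic multiplicity = 3, geometric multiplicity = 2

Determining the block sizes for each eigenvalue:
  λ = -3: 2 blocks summing to 3 forces exactly one block of size 2 and the rest size 1 → block sizes [2, 1]

Assembling the blocks gives a Jordan form
J =
  [-3,  1,  0]
  [ 0, -3,  0]
  [ 0,  0, -3]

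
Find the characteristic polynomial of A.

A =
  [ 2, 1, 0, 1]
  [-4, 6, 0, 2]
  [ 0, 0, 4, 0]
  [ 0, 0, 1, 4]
x^4 - 16*x^3 + 96*x^2 - 256*x + 256

Expanding det(x·I − A) (e.g. by cofactor expansion or by noting that A is similar to its Jordan form J, which has the same characteristic polynomial as A) gives
  χ_A(x) = x^4 - 16*x^3 + 96*x^2 - 256*x + 256
which factors as (x - 4)^4. The eigenvalues (with algebraic multiplicities) are λ = 4 with multiplicity 4.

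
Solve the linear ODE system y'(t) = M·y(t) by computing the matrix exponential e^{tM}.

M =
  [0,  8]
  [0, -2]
e^{tM} =
  [1, 4 - 4*exp(-2*t)]
  [0, exp(-2*t)]

Strategy: write M = P · J · P⁻¹ where J is a Jordan canonical form, so e^{tM} = P · e^{tJ} · P⁻¹, and e^{tJ} can be computed block-by-block.

M has Jordan form
J =
  [-2, 0]
  [ 0, 0]
(up to reordering of blocks).

Per-block formulas:
  For a 1×1 block at λ = -2: exp(t · [-2]) = [e^(-2t)].
  For a 1×1 block at λ = 0: exp(t · [0]) = [e^(0t)].

After assembling e^{tJ} and conjugating by P, we get:

e^{tM} =
  [1, 4 - 4*exp(-2*t)]
  [0, exp(-2*t)]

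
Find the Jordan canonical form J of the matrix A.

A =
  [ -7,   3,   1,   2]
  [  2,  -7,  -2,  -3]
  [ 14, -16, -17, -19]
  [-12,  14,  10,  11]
J_2(-5) ⊕ J_2(-5)

The characteristic polynomial is
  det(x·I − A) = x^4 + 20*x^3 + 150*x^2 + 500*x + 625 = (x + 5)^4

Eigenvalues and multiplicities (the geometric multiplicity of λ is n − rank(A − λI), which equals the number of Jordan blocks for λ):
  λ = -5: algebraic multiplicity = 4, geometric multiplicity = 2

Determining the block sizes for each eigenvalue:
  λ = -5: with am = 4 and gm = 2, the partition is not yet determined (e.g. several partitions of 4 into 2 parts exist). Let N = A − (-5)·I. Computing rank(N^1) = 2, rank(N^2) = 0; the number of blocks of size ≥ j is rank(N^{j−1}) − rank(N^j), giving [2, 2]. So we have 2 block(s) of size 2 → block sizes [2, 2]

Assembling the blocks gives a Jordan form
J =
  [-5,  1,  0,  0]
  [ 0, -5,  0,  0]
  [ 0,  0, -5,  1]
  [ 0,  0,  0, -5]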